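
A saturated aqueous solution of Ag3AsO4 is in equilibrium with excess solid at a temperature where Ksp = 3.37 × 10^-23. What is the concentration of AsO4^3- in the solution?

[AsO4^3-] = 1.06 x 10^-6 M

Ag3AsO4(s) ⇌ 3 Ag^+ + AsO4^3-
Ksp = [Ag^+]^3[AsO4^3-]
Let s = molar solubility. Then [Ag^+] = 3s and [AsO4^3-] = s.
Substituting: Ksp = (3s)^3s = 27s^4
s^4 = 3.37 × 10^-23 / 27, so s = 1.057 × 10^-6 M
[AsO4^3-] = s = 1.06 x 10^-6 M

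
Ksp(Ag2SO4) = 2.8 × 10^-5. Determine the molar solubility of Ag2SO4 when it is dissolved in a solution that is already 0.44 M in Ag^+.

s ≈ 1.4e-4 M

Ag2SO4(s) ⇌ 2 Ag^+ + SO4^2-
Ksp = [Ag^+]^2[SO4^2-]
Let s be the molar solubility in this solution. [Ag^+] = 0.44 + 2s ≈ 0.44, [SO4^2-] = s (since the Ag^+ already present dominates).
Ksp ≈ (0.44)^2 × s
s = 1.4 × 10^-4 M
Check: 2s = 2.9 × 10^-4 ≪ 0.44, so the approximation is valid.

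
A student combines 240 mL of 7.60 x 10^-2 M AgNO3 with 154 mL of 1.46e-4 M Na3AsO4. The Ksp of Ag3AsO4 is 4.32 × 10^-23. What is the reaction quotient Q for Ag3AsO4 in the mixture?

Q = 5.66 × 10^-9

Total volume = 240 + 154 = 394 mL.
[Ag^+] = 7.60 × 10^-2 × (240/394) = 4.629 x 10^-2 M
[AsO4^3-] = 1.46 × 10^-4 × (154/394) = 5.707 x 10^-5 M
Ag3AsO4(s) <=> 3 Ag^+ + AsO4^3-, so Q = [Ag^+]^3[AsO4^3-]
Q = (4.629 × 10^-2)^3(5.707 × 10^-5) = 5.66 x 10^-9
Q > Ksp, so Ag3AsO4 will precipitate.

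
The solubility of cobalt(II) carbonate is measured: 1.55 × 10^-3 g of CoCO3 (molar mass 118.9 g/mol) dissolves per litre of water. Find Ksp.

Ksp ≈ 1.70e-10

Molar solubility s = (1.55 × 10^-3 g/L) / (118.9 g/mol) = 1.304 × 10^-5 M.
CoCO3(s) <=> Co^2+(aq) + CO3^2-(aq)
With molar solubility s: [Co^2+] = s, [CO3^2-] = s.
Ksp = [Co^2+][CO3^2-]
Ksp = s × s = s^2
Ksp = (1.304 x 10^-5)^2 = 1.70 × 10^-10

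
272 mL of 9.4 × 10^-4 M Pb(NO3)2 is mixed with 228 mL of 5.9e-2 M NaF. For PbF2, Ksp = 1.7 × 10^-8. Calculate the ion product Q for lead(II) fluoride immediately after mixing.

Total volume = 272 + 228 = 500 mL.
[Pb^2+] = 9.4 x 10^-4 × (272/500) = 5.11 × 10^-4 M
[F^-] = 5.9 × 10^-2 × (228/500) = 2.69 × 10^-2 M
PbF2(s) <=> Pb^2+(aq) + 2 F^-(aq), so Q = [Pb^2+][F^-]^2
Q = (5.11 × 10^-4)(2.69 × 10^-2)^2 = 3.7 × 10^-7
Q > Ksp, so PbF2 will precipitate.

Q ≈ 3.7 × 10^-7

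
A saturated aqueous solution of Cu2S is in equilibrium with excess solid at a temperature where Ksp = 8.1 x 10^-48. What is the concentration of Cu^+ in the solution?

Cu2S(s) <=> 2 Cu^+(aq) + S^2-(aq)
Ksp = [Cu^+]^2[S^2-]
For each mole of Cu2S that dissolves: [Cu^+] = 2s, [S^2-] = s.
Ksp = (2s)^2s = 4s^3
s^3 = 8.1 x 10^-48 / 4, so s = 1.27 × 10^-16 M
[Cu^+] = 2s = 2.5 x 10^-16 M

[Cu^+] ≈ 2.5 x 10^-16 M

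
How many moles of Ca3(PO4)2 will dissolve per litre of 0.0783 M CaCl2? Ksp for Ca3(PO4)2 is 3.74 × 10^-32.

s ≈ 4.41e-15 M

Ca3(PO4)2(s) <=> 3 Ca^2+(aq) + 2 PO4^3-(aq)
Ksp = [Ca^2+]^3[PO4^3-]^2
Let s be the molar solubility in this solution. [Ca^2+] = 0.0783 + 3s ≈ 0.0783, [PO4^3-] = 2s (Ksp is small, so little additional dissolves).
Ksp ≈ (0.0783)^3 × (2s)^2
s = 4.41 × 10^-15 M
Check: 3s = 1.3 x 10^-14 ≪ 0.0783, so the approximation is valid.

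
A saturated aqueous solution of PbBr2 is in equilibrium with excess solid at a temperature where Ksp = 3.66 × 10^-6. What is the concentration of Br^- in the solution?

1.94 × 10^-2 M

PbBr2(s) ⇌ Pb^2+(aq) + 2 Br^-(aq)
Ksp = [Pb^2+][Br^-]^2
If s mol/L of PbBr2 dissolves, [Pb^2+] = s and [Br^-] = 2s.
Ksp = s(2s)^2 = 4s^3
Solving, s = (3.66 × 10^-6/4)^(1/3) = 9.708 x 10^-3 M
[Br^-] = 2s = 1.94 × 10^-2 M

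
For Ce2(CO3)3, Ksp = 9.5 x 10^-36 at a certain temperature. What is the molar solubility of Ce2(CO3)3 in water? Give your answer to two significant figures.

s = 3.9 x 10^-8 M

Ce2(CO3)3(s) <=> 2 Ce^3+ + 3 CO3^2-
Ksp = [Ce^3+]^2[CO3^2-]^3
If s mol/L of Ce2(CO3)3 dissolves, [Ce^3+] = 2s and [CO3^2-] = 3s.
Ksp = (2s)^2(3s)^3 = 108s^5
Solving, s = (9.5 x 10^-36/108)^(1/5) = 3.9 × 10^-8 M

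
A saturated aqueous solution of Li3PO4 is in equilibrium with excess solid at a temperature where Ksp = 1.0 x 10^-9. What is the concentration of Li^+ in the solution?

Li3PO4(s) ⇌ 3 Li^+(aq) + PO4^3-(aq)
Ksp = [Li^+]^3[PO4^3-]
If s mol/L of Li3PO4 dissolves, [Li^+] = 3s and [PO4^3-] = s.
Ksp = (3s)^3s = 27s^4
s = (1.0 x 10^-9 / 27)^(1/4) = 2.47 x 10^-3 M
[Li^+] = 3s = 7.4 × 10^-3 M

7.4e-3 M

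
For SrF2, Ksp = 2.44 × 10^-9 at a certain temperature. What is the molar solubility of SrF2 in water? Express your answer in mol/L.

s ≈ 8.48 × 10^-4 M

SrF2(s) ⇌ Sr^2+ + 2 F^-
Ksp = [Sr^2+][F^-]^2
For each mole of SrF2 that dissolves: [Sr^2+] = s, [F^-] = 2s.
So Ksp = s × (2s)^2 = 4s^3
s^3 = 2.44 × 10^-9 / 4, so s = 8.48 x 10^-4 M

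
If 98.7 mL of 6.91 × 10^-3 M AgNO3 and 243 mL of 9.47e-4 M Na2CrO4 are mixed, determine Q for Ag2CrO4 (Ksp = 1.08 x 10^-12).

Total volume = 98.7 + 243 = 341.7 mL.
[Ag^+] = 6.91 × 10^-3 × (98.7/341.7) = 1.996 × 10^-3 M
[CrO4^2-] = 9.47 × 10^-4 × (243/341.7) = 6.735 × 10^-4 M
Ag2CrO4(s) <=> 2 Ag^+ + CrO4^2-, so Q = [Ag^+]^2[CrO4^2-]
Q = (1.996 × 10^-3)^2(6.735 x 10^-4) = 2.68 × 10^-9
Q > Ksp, so Ag2CrO4 will precipitate.

Q = 2.68e-9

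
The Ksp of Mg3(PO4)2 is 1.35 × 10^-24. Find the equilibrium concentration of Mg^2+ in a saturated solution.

[Mg^2+] = 1.98e-5 M

Mg3(PO4)2(s) ⇌ 3 Mg^2+ + 2 PO4^3-
Ksp = [Mg^2+]^3[PO4^3-]^2
Let s = molar solubility. Then [Mg^2+] = 3s and [PO4^3-] = 2s.
Substituting: Ksp = (3s)^3(2s)^2 = 108s^5
Solving, s = (1.35 × 10^-24/108)^(1/5) = 6.598 × 10^-6 M
[Mg^2+] = 3s = 1.98 × 10^-5 M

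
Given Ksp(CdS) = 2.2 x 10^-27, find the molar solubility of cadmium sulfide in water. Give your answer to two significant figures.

s ≈ 4.7 x 10^-14 M

CdS(s) ⇌ Cd^2+(aq) + S^2-(aq)
Ksp = [Cd^2+][S^2-]
With molar solubility s: [Cd^2+] = s, [S^2-] = s.
Ksp = s^2
s = √(2.2 x 10^-27) = 4.7 x 10^-14 M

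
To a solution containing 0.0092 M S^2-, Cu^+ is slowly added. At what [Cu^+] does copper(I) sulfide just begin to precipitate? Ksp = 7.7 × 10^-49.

Cu2S(s) ⇌ 2 Cu^+ + S^2-
Ksp = [Cu^+]^2[S^2-]
Precipitation begins when Q = Ksp. With [S^2-] = 0.0092 M:
7.7 × 10^-49 = (0.0092) × [Cu^+]^2
[Cu^+] = (7.7 × 10^-49 / 9.2 × 10^-3)^(1/2) = 9.1 x 10^-24 M

[Cu^+] = 9.1 x 10^-24 M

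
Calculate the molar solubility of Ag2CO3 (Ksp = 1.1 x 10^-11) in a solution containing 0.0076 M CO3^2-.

Ag2CO3(s) ⇌ 2 Ag^+(aq) + CO3^2-(aq)
Ksp = [Ag^+]^2[CO3^2-]
Let s be the molar solubility in this solution. [Ag^+] = 2s, [CO3^2-] = 0.0076 + s ≈ 0.0076 (common-ion effect: CO3^2- is already 0.0076 M).
Ksp ≈ (2s)^2 × 0.0076
s = 1.9 x 10^-5 M
Check: s = 1.9 × 10^-5 ≪ 0.0076, so the approximation is valid.

s = 1.9 x 10^-5 M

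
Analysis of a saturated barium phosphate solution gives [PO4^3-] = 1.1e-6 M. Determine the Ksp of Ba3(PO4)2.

Ba3(PO4)2(s) <=> 3 Ba^2+ + 2 PO4^3-
Stoichiometry gives [Ba^2+] = (3/2)[PO4^3-] = 1.65 × 10^-6 M.
Ksp = [Ba^2+]^3[PO4^3-]^2
Ksp = (1.65 x 10^-6)^3 × (1.1 × 10^-6)^2 = 5.4 × 10^-30

Ksp ≈ 5.4 x 10^-30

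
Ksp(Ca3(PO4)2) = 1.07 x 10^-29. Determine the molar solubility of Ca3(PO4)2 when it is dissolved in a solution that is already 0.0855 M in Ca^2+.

s = 6.54e-14 M

Ca3(PO4)2(s) <=> 3 Ca^2+ + 2 PO4^3-
Ksp = [Ca^2+]^3[PO4^3-]^2
Let s = moles of Ca3(PO4)2 that dissolve per litre. [Ca^2+] = 0.0855 + 3s ≈ 0.0855, [PO4^3-] = 2s (since the Ca^2+ already present dominates).
Ksp ≈ (0.0855)^3 × (2s)^2
s = 6.54 x 10^-14 M
Check: 3s = 2.0 x 10^-13 ≪ 0.0855, so the approximation is valid.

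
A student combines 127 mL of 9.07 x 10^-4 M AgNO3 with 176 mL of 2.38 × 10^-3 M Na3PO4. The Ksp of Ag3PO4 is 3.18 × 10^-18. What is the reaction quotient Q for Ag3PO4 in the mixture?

7.60 × 10^-14

Total volume = 127 + 176 = 303 mL.
[Ag^+] = 9.07 x 10^-4 × (127/303) = 3.802 × 10^-4 M
[PO4^3-] = 2.38 x 10^-3 × (176/303) = 1.382 × 10^-3 M
Ag3PO4(s) ⇌ 3 Ag^+(aq) + PO4^3-(aq), so Q = [Ag^+]^3[PO4^3-]
Q = (3.802 × 10^-4)^3(1.382 × 10^-3) = 7.60 × 10^-14
Q > Ksp, so Ag3PO4 will precipitate.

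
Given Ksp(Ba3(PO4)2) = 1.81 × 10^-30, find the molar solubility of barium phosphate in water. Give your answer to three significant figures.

4.41 x 10^-7 M

Ba3(PO4)2(s) ⇌ 3 Ba^2+ + 2 PO4^3-
Ksp = [Ba^2+]^3[PO4^3-]^2
Let s = molar solubility. Then [Ba^2+] = 3s and [PO4^3-] = 2s.
So Ksp = (3s)^3 × (2s)^2 = 108s^5
Solving, s = (1.81 × 10^-30/108)^(1/5) = 4.41 × 10^-7 M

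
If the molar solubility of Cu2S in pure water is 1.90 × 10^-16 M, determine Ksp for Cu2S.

Cu2S(s) <=> 2 Cu^+ + S^2-
If s mol/L of Cu2S dissolves, [Cu^+] = 2s and [S^2-] = s.
Ksp = [Cu^+]^2[S^2-]
So Ksp = (2s)^2 × s = 4s^3
Ksp = 4 × (1.90 × 10^-16)^3 = 2.74 x 10^-47

Ksp ≈ 2.74 × 10^-47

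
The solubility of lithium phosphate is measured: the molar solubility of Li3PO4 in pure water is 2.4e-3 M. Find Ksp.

Li3PO4(s) ⇌ 3 Li^+(aq) + PO4^3-(aq)
Let s = molar solubility. Then [Li^+] = 3s and [PO4^3-] = s.
Ksp = [Li^+]^3[PO4^3-]
So Ksp = (3s)^3 × s = 27s^4
Ksp = 27 × (2.4 × 10^-3)^4 = 9.0 × 10^-10

Ksp ≈ 9.0 × 10^-10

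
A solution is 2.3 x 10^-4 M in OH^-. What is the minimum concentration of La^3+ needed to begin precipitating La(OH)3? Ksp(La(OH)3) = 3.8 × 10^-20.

La(OH)3(s) <=> La^3+ + 3 OH^-
Ksp = [La^3+][OH^-]^3
Precipitation begins when Q = Ksp. With [OH^-] = 2.3 x 10^-4 M:
3.8 × 10^-20 = (2.3 x 10^-4)^3 × [La^3+]
[La^3+] = (3.8 × 10^-20 / 1.22 × 10^-11) = 3.1 x 10^-9 M

3.1 × 10^-9 M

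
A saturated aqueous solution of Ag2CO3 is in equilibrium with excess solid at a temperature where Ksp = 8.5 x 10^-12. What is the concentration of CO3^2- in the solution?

[CO3^2-] ≈ 1.3e-4 M

Ag2CO3(s) ⇌ 2 Ag^+(aq) + CO3^2-(aq)
Ksp = [Ag^+]^2[CO3^2-]
Let s = molar solubility. Then [Ag^+] = 2s and [CO3^2-] = s.
Ksp = (2s)^2s = 4s^3
Solving, s = (8.5 x 10^-12/4)^(1/3) = 1.29 × 10^-4 M
[CO3^2-] = s = 1.3 x 10^-4 M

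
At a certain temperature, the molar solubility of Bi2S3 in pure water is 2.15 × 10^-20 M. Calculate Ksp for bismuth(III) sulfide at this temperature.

Bi2S3(s) <=> 2 Bi^3+(aq) + 3 S^2-(aq)
With molar solubility s: [Bi^3+] = 2s, [S^2-] = 3s.
Ksp = [Bi^3+]^2[S^2-]^3
So Ksp = (2s)^2 × (3s)^3 = 108s^5
Ksp = 108 × (2.15 x 10^-20)^5 = 4.96 x 10^-97

4.96 × 10^-97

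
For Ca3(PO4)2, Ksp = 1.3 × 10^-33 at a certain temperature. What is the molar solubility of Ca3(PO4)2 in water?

Ca3(PO4)2(s) ⇌ 3 Ca^2+(aq) + 2 PO4^3-(aq)
Ksp = [Ca^2+]^3[PO4^3-]^2
If s mol/L of Ca3(PO4)2 dissolves, [Ca^2+] = 3s and [PO4^3-] = 2s.
So Ksp = (3s)^3 × (2s)^2 = 108s^5
Solving, s = (1.3 × 10^-33/108)^(1/5) = 1.0 × 10^-7 M

s = 1.0 x 10^-7 M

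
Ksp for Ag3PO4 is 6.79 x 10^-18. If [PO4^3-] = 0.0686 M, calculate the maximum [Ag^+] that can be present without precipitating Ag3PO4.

[Ag^+] ≈ 4.63e-6 M

Ag3PO4(s) ⇌ 3 Ag^+ + PO4^3-
Ksp = [Ag^+]^3[PO4^3-]
Precipitation begins when Q = Ksp. With [PO4^3-] = 0.0686 M:
6.79 x 10^-18 = (0.0686) × [Ag^+]^3
[Ag^+] = (6.79 x 10^-18 / 6.86 × 10^-2)^(1/3) = 4.63 x 10^-6 M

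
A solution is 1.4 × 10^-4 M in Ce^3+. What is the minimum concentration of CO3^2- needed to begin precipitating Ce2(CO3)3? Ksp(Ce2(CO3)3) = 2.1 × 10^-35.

[CO3^2-] ≈ 1.0e-9 M

Ce2(CO3)3(s) <=> 2 Ce^3+(aq) + 3 CO3^2-(aq)
Ksp = [Ce^3+]^2[CO3^2-]^3
Precipitation begins when Q = Ksp. With [Ce^3+] = 1.4 × 10^-4 M:
2.1 × 10^-35 = (1.4 × 10^-4)^2 × [CO3^2-]^3
[CO3^2-] = (2.1 × 10^-35 / 1.96 × 10^-8)^(1/3) = 1.0 x 10^-9 M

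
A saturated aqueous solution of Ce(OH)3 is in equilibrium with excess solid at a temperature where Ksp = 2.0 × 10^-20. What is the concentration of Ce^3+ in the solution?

Ce(OH)3(s) ⇌ Ce^3+(aq) + 3 OH^-(aq)
Ksp = [Ce^3+][OH^-]^3
With molar solubility s: [Ce^3+] = s, [OH^-] = 3s.
Substituting: Ksp = s(3s)^3 = 27s^4
s = (2.0 × 10^-20 / 27)^(1/4) = 5.22 × 10^-6 M
[Ce^3+] = s = 5.2 × 10^-6 M

5.2 × 10^-6 M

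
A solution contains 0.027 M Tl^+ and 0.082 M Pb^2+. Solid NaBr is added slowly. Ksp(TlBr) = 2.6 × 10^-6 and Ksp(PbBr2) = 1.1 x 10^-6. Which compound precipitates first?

Each salt begins to precipitate when Q = Ksp, i.e. when [Br^-] reaches its threshold.
For TlBr: 2.6 × 10^-6 = 0.027 × [Br^-]  ⇒  [Br^-] = 9.6 x 10^-5 M.
For PbBr2: 1.1 x 10^-6 = 0.082 × [Br^-]^2  ⇒  [Br^-] = 3.7 x 10^-3 M.
The salt with the lower threshold [Br^-] precipitates first: TlBr.

TlBr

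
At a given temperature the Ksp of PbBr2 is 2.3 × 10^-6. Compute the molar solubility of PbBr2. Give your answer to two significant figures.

PbBr2(s) ⇌ Pb^2+ + 2 Br^-
Ksp = [Pb^2+][Br^-]^2
Let s = molar solubility. Then [Pb^2+] = s and [Br^-] = 2s.
Substituting: Ksp = s(2s)^2 = 4s^3
Solving, s = (2.3 × 10^-6/4)^(1/3) = 8.3 x 10^-3 M

s = 8.3 x 10^-3 M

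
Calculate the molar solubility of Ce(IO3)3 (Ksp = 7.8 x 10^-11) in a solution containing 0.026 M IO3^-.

Ce(IO3)3(s) <=> Ce^3+(aq) + 3 IO3^-(aq)
Ksp = [Ce^3+][IO3^-]^3
Let s be the molar solubility in this solution. [Ce^3+] = s, [IO3^-] = 0.026 + 3s ≈ 0.026 (common-ion effect: IO3^- is already 0.026 M).
Ksp ≈ s × (0.026)^3
s = 4.4 x 10^-6 M
Check: 3s = 1.3 × 10^-5 ≪ 0.026, so the approximation is valid.

s = 4.4e-6 M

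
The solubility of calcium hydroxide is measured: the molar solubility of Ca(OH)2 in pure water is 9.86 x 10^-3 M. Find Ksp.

Ca(OH)2(s) ⇌ Ca^2+ + 2 OH^-
If s mol/L of Ca(OH)2 dissolves, [Ca^2+] = s and [OH^-] = 2s.
Ksp = [Ca^2+][OH^-]^2
Substituting: Ksp = s(2s)^2 = 4s^3
With s = 9.86 x 10^-3: Ksp = 3.83 x 10^-6

Ksp ≈ 3.83e-6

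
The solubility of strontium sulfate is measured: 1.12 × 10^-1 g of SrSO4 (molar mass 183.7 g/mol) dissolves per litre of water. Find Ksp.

Ksp ≈ 3.72 × 10^-7

Molar solubility s = (1.12 x 10^-1 g/L) / (183.7 g/mol) = 6.097 × 10^-4 M.
SrSO4(s) ⇌ Sr^2+ + SO4^2-
If s mol/L of SrSO4 dissolves, [Sr^2+] = s and [SO4^2-] = s.
Ksp = [Sr^2+][SO4^2-]
Ksp = s^2
With s = 6.097 x 10^-4: Ksp = 3.72 × 10^-7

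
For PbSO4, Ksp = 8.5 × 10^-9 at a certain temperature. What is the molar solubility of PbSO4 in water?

s ≈ 9.2 × 10^-5 M

PbSO4(s) ⇌ Pb^2+(aq) + SO4^2-(aq)
Ksp = [Pb^2+][SO4^2-]
Let s = molar solubility. Then [Pb^2+] = s and [SO4^2-] = s.
Ksp = (s)(s) = s^2
s = √(8.5 × 10^-9) = 9.2 × 10^-5 M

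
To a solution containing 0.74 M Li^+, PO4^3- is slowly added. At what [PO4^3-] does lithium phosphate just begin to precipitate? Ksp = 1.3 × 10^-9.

Li3PO4(s) ⇌ 3 Li^+(aq) + PO4^3-(aq)
Ksp = [Li^+]^3[PO4^3-]
Precipitation begins when Q = Ksp. With [Li^+] = 0.74 M:
1.3 × 10^-9 = (0.74)^3 × [PO4^3-]
[PO4^3-] = (1.3 × 10^-9 / 4.05 × 10^-1) = 3.2 × 10^-9 M

3.2 × 10^-9 M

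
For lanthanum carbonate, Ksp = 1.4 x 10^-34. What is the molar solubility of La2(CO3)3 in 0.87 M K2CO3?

7.3 × 10^-18 M

La2(CO3)3(s) ⇌ 2 La^3+ + 3 CO3^2-
Ksp = [La^3+]^2[CO3^2-]^3
Let s be the molar solubility in this solution. [La^3+] = 2s, [CO3^2-] = 0.87 + 3s ≈ 0.87 (Ksp is small, so little additional dissolves).
Ksp ≈ (2s)^2 × (0.87)^3
s = 7.3 × 10^-18 M
Check: 3s = 2.2 × 10^-17 ≪ 0.87, so the approximation is valid.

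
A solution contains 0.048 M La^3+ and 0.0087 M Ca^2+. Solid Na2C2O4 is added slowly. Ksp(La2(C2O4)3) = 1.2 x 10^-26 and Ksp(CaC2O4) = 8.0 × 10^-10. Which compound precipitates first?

La2(C2O4)3

Precipitation of each salt starts when its ion product equals its Ksp.
For La2(C2O4)3: 1.2 x 10^-26 = (0.048)^2 × [C2O4^2-]^3  ⇒  [C2O4^2-] = 1.7 × 10^-8 M.
For CaC2O4: 8.0 × 10^-10 = 0.0087 × [C2O4^2-]  ⇒  [C2O4^2-] = 9.2 × 10^-8 M.
The salt with the lower threshold [C2O4^2-] precipitates first: La2(C2O4)3.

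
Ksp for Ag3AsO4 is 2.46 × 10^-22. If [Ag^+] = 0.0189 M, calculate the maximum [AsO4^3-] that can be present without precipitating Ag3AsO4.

[AsO4^3-] ≈ 3.64e-17 M

Ag3AsO4(s) ⇌ 3 Ag^+ + AsO4^3-
Ksp = [Ag^+]^3[AsO4^3-]
Precipitation begins when Q = Ksp. With [Ag^+] = 0.0189 M:
2.46 × 10^-22 = (0.0189)^3 × [AsO4^3-]
[AsO4^3-] = (2.46 × 10^-22 / 6.751 × 10^-6) = 3.64 × 10^-17 M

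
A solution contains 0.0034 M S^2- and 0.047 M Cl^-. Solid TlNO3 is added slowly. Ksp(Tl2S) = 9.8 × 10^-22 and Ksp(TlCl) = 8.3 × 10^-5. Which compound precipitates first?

Tl2S

Precipitation of each salt starts when its ion product equals its Ksp.
For Tl2S: 9.8 × 10^-22 = 0.0034 × [Tl^+]^2  ⇒  [Tl^+] = 5.4 x 10^-10 M.
For TlCl: 8.3 × 10^-5 = 0.047 × [Tl^+]  ⇒  [Tl^+] = 1.8 × 10^-3 M.
The salt with the lower threshold [Tl^+] precipitates first: Tl2S.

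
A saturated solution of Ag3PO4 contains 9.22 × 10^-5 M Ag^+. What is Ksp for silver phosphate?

Ag3PO4(s) <=> 3 Ag^+ + PO4^3-
Stoichiometry gives [PO4^3-] = (1/3)[Ag^+] = 3.073 x 10^-5 M.
Ksp = [Ag^+]^3[PO4^3-]
Ksp = (9.22 x 10^-5)^3 × 3.073 × 10^-5 = 2.41 × 10^-17

2.41 × 10^-17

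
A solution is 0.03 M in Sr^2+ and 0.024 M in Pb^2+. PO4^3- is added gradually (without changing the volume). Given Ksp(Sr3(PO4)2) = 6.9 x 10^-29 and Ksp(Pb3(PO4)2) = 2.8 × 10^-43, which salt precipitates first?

Pb3(PO4)2

Precipitation of each salt starts when its ion product equals its Ksp.
For Sr3(PO4)2: 6.9 x 10^-29 = (0.03)^3 × [PO4^3-]^2  ⇒  [PO4^3-] = 1.6 x 10^-12 M.
For Pb3(PO4)2: 2.8 × 10^-43 = (0.024)^3 × [PO4^3-]^2  ⇒  [PO4^3-] = 1.4 × 10^-19 M.
The salt with the lower threshold [PO4^3-] precipitates first: Pb3(PO4)2.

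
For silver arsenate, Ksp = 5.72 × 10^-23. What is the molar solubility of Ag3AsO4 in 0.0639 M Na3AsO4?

s = 3.21 × 10^-8 M

Ag3AsO4(s) <=> 3 Ag^+(aq) + AsO4^3-(aq)
Ksp = [Ag^+]^3[AsO4^3-]
If s mol/L dissolves here, [Ag^+] = 3s, [AsO4^3-] = 0.0639 + s ≈ 0.0639 (Ksp is small, so little additional dissolves).
Ksp ≈ (3s)^3 × 0.0639
s = 3.21 × 10^-8 M
Check: s = 3.2 x 10^-8 ≪ 0.0639, so the approximation is valid.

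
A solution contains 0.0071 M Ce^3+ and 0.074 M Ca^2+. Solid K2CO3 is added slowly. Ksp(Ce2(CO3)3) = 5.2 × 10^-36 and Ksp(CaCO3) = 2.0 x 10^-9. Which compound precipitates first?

Each salt begins to precipitate when Q = Ksp, i.e. when [CO3^2-] reaches its threshold.
For Ce2(CO3)3: 5.2 × 10^-36 = (0.0071)^2 × [CO3^2-]^3  ⇒  [CO3^2-] = 4.7 × 10^-11 M.
For CaCO3: 2.0 x 10^-9 = 0.074 × [CO3^2-]  ⇒  [CO3^2-] = 2.7 × 10^-8 M.
The salt with the lower threshold [CO3^2-] precipitates first: Ce2(CO3)3.

Ce2(CO3)3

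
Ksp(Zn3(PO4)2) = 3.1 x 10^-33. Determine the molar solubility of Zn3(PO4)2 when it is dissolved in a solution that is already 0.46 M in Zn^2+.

Zn3(PO4)2(s) ⇌ 3 Zn^2+(aq) + 2 PO4^3-(aq)
Ksp = [Zn^2+]^3[PO4^3-]^2
Let s = moles of Zn3(PO4)2 that dissolve per litre. [Zn^2+] = 0.46 + 3s ≈ 0.46, [PO4^3-] = 2s (Ksp is small, so little additional dissolves).
Ksp ≈ (0.46)^3 × (2s)^2
s = 8.9 x 10^-17 M
Check: 3s = 2.7 × 10^-16 ≪ 0.46, so the approximation is valid.

s ≈ 8.9e-17 M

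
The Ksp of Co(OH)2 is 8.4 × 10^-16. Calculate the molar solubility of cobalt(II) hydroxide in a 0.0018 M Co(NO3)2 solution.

3.4e-7 M

Co(OH)2(s) ⇌ Co^2+ + 2 OH^-
Ksp = [Co^2+][OH^-]^2
Let s be the molar solubility in this solution. [Co^2+] = 0.0018 + s ≈ 0.0018, [OH^-] = 2s (Ksp is small, so little additional dissolves).
Ksp ≈ 0.0018 × (2s)^2
s = 3.4 x 10^-7 M
Check: s = 3.4 x 10^-7 ≪ 0.0018, so the approximation is valid.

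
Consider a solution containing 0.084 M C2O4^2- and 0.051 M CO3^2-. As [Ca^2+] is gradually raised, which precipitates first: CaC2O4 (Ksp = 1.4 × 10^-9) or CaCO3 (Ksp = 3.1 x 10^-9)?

CaC2O4

Each salt begins to precipitate when Q = Ksp, i.e. when [Ca^2+] reaches its threshold.
For CaC2O4: 1.4 × 10^-9 = 0.084 × [Ca^2+]  ⇒  [Ca^2+] = 1.7 x 10^-8 M.
For CaCO3: 3.1 x 10^-9 = 0.051 × [Ca^2+]  ⇒  [Ca^2+] = 6.1 x 10^-8 M.
The salt with the lower threshold [Ca^2+] precipitates first: CaC2O4.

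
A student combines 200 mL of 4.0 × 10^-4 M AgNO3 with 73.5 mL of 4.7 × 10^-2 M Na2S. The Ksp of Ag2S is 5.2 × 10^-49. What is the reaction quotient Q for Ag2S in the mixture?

1.1 x 10^-9

Total volume = 200 + 73.5 = 273.5 mL.
[Ag^+] = 4.0 × 10^-4 × (200/273.5) = 2.93 × 10^-4 M
[S^2-] = 4.7 x 10^-2 × (73.5/273.5) = 1.26 x 10^-2 M
Ag2S(s) <=> 2 Ag^+ + S^2-, so Q = [Ag^+]^2[S^2-]
Q = (2.93 × 10^-4)^2(1.26 × 10^-2) = 1.1 × 10^-9
Q > Ksp, so Ag2S will precipitate.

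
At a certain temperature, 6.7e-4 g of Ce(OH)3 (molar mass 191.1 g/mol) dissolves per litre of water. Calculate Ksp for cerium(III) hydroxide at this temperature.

Molar solubility s = (6.7 × 10^-4 g/L) / (191.1 g/mol) = 3.51 x 10^-6 M.
Ce(OH)3(s) ⇌ Ce^3+(aq) + 3 OH^-(aq)
Let s = molar solubility. Then [Ce^3+] = s and [OH^-] = 3s.
Ksp = [Ce^3+][OH^-]^3
Substituting: Ksp = s(3s)^3 = 27s^4
Ksp = 27 × (3.51 x 10^-6)^4 = 4.1 x 10^-21

Ksp ≈ 4.1e-21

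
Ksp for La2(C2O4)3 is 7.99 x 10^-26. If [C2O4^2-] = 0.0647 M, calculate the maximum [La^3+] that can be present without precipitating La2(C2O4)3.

[La^3+] = 1.72 × 10^-11 M

La2(C2O4)3(s) ⇌ 2 La^3+ + 3 C2O4^2-
Ksp = [La^3+]^2[C2O4^2-]^3
Precipitation begins when Q = Ksp. With [C2O4^2-] = 0.0647 M:
7.99 x 10^-26 = (0.0647)^3 × [La^3+]^2
[La^3+] = (7.99 x 10^-26 / 2.708 x 10^-4)^(1/2) = 1.72 × 10^-11 M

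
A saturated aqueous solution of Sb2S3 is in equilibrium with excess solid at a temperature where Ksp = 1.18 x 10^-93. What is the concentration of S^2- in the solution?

Sb2S3(s) <=> 2 Sb^3+(aq) + 3 S^2-(aq)
Ksp = [Sb^3+]^2[S^2-]^3
If s mol/L of Sb2S3 dissolves, [Sb^3+] = 2s and [S^2-] = 3s.
Substituting: Ksp = (2s)^2(3s)^3 = 108s^5
Solving, s = (1.18 x 10^-93/108)^(1/5) = 1.018 × 10^-19 M
[S^2-] = 3s = 3.05 × 10^-19 M

3.05 x 10^-19 M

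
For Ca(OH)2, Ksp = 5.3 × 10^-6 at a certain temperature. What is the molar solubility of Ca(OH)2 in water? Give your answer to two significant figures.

Ca(OH)2(s) ⇌ Ca^2+ + 2 OH^-
Ksp = [Ca^2+][OH^-]^2
Let s = molar solubility. Then [Ca^2+] = s and [OH^-] = 2s.
Substituting: Ksp = s(2s)^2 = 4s^3
Solving, s = (5.3 × 10^-6/4)^(1/3) = 1.1 × 10^-2 M

s ≈ 0.011 M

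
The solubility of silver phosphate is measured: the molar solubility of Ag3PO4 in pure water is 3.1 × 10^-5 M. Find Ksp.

Ag3PO4(s) ⇌ 3 Ag^+ + PO4^3-
With molar solubility s: [Ag^+] = 3s, [PO4^3-] = s.
Ksp = [Ag^+]^3[PO4^3-]
Ksp = (3s)^3s = 27s^4
With s = 3.1 x 10^-5: Ksp = 2.5 x 10^-17

Ksp ≈ 2.5 x 10^-17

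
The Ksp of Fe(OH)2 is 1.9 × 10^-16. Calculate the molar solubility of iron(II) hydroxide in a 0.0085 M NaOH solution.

s ≈ 2.6 × 10^-12 M

Fe(OH)2(s) <=> Fe^2+(aq) + 2 OH^-(aq)
Ksp = [Fe^2+][OH^-]^2
Let s = moles of Fe(OH)2 that dissolve per litre. [Fe^2+] = s, [OH^-] = 0.0085 + 2s ≈ 0.0085 (common-ion effect: OH^- is already 0.0085 M).
Ksp ≈ s × (0.0085)^2
s = 2.6 × 10^-12 M
Check: 2s = 5.3 × 10^-12 ≪ 0.0085, so the approximation is valid.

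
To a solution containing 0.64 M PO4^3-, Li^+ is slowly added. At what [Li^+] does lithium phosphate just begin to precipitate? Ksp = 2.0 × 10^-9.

[Li^+] = 1.5e-3 M

Li3PO4(s) <=> 3 Li^+(aq) + PO4^3-(aq)
Ksp = [Li^+]^3[PO4^3-]
Precipitation begins when Q = Ksp. With [PO4^3-] = 0.64 M:
2.0 × 10^-9 = (0.64) × [Li^+]^3
[Li^+] = (2.0 × 10^-9 / 6.4 × 10^-1)^(1/3) = 1.5 × 10^-3 M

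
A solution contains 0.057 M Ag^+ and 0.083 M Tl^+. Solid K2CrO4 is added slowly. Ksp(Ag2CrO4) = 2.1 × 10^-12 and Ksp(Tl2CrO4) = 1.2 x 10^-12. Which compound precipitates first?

Each salt begins to precipitate when Q = Ksp, i.e. when [CrO4^2-] reaches its threshold.
For Ag2CrO4: 2.1 × 10^-12 = (0.057)^2 × [CrO4^2-]  ⇒  [CrO4^2-] = 6.5 x 10^-10 M.
For Tl2CrO4: 1.2 x 10^-12 = (0.083)^2 × [CrO4^2-]  ⇒  [CrO4^2-] = 1.7 x 10^-10 M.
The salt with the lower threshold [CrO4^2-] precipitates first: Tl2CrO4.

Tl2CrO4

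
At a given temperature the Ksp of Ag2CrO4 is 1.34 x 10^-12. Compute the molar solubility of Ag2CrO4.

s ≈ 6.95e-5 M

Ag2CrO4(s) ⇌ 2 Ag^+ + CrO4^2-
Ksp = [Ag^+]^2[CrO4^2-]
For each mole of Ag2CrO4 that dissolves: [Ag^+] = 2s, [CrO4^2-] = s.
Substituting: Ksp = (2s)^2s = 4s^3
Solving, s = (1.34 x 10^-12/4)^(1/3) = 6.95 x 10^-5 M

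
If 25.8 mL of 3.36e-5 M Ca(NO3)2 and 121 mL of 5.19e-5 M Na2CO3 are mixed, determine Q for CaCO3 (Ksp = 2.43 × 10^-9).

Total volume = 25.8 + 121 = 146.8 mL.
[Ca^2+] = 3.36 x 10^-5 × (25.8/146.8) = 5.905 × 10^-6 M
[CO3^2-] = 5.19 × 10^-5 × (121/146.8) = 4.278 × 10^-5 M
CaCO3(s) <=> Ca^2+(aq) + CO3^2-(aq), so Q = [Ca^2+][CO3^2-]
Q = (5.905 x 10^-6)(4.278 × 10^-5) = 2.53 × 10^-10
Q < Ksp, so no precipitate of CaCO3 forms.

2.53 × 10^-10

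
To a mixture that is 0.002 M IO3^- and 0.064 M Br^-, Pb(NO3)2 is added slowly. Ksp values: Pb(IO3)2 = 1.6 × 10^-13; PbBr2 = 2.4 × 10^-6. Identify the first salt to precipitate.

Pb(IO3)2

Each salt begins to precipitate when Q = Ksp, i.e. when [Pb^2+] reaches its threshold.
For Pb(IO3)2: 1.6 × 10^-13 = (0.002)^2 × [Pb^2+]  ⇒  [Pb^2+] = 4.0 × 10^-8 M.
For PbBr2: 2.4 × 10^-6 = (0.064)^2 × [Pb^2+]  ⇒  [Pb^2+] = 5.9 x 10^-4 M.
The salt with the lower threshold [Pb^2+] precipitates first: Pb(IO3)2.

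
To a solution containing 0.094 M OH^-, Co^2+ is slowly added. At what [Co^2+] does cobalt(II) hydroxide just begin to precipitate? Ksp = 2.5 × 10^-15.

Co(OH)2(s) <=> Co^2+(aq) + 2 OH^-(aq)
Ksp = [Co^2+][OH^-]^2
Precipitation begins when Q = Ksp. With [OH^-] = 0.094 M:
2.5 × 10^-15 = (0.094)^2 × [Co^2+]
[Co^2+] = (2.5 × 10^-15 / 8.84 × 10^-3) = 2.8 x 10^-13 M

[Co^2+] = 2.8e-13 M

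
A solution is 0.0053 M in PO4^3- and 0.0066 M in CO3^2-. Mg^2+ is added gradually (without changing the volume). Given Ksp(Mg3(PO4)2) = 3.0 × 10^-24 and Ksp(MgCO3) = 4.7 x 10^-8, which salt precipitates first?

Precipitation of each salt starts when its ion product equals its Ksp.
For Mg3(PO4)2: 3.0 × 10^-24 = (0.0053)^2 × [Mg^2+]^3  ⇒  [Mg^2+] = 4.7 × 10^-7 M.
For MgCO3: 4.7 x 10^-8 = 0.0066 × [Mg^2+]  ⇒  [Mg^2+] = 7.1 × 10^-6 M.
The salt with the lower threshold [Mg^2+] precipitates first: Mg3(PO4)2.

Mg3(PO4)2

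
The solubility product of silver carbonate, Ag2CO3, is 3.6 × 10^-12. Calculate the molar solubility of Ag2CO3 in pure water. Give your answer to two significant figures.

Ag2CO3(s) ⇌ 2 Ag^+ + CO3^2-
Ksp = [Ag^+]^2[CO3^2-]
For each mole of Ag2CO3 that dissolves: [Ag^+] = 2s, [CO3^2-] = s.
Substituting: Ksp = (2s)^2s = 4s^3
s^3 = 3.6 × 10^-12 / 4, so s = 9.7 × 10^-5 M

s = 9.7 x 10^-5 M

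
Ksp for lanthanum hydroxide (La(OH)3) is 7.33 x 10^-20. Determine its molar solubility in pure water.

s = 7.22 × 10^-6 M

La(OH)3(s) ⇌ La^3+ + 3 OH^-
Ksp = [La^3+][OH^-]^3
If s mol/L of La(OH)3 dissolves, [La^3+] = s and [OH^-] = 3s.
Ksp = s(3s)^3 = 27s^4
s = (7.33 x 10^-20 / 27)^(1/4) = 7.22 × 10^-6 M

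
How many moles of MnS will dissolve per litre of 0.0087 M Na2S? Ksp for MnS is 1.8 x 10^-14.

MnS(s) ⇌ Mn^2+(aq) + S^2-(aq)
Ksp = [Mn^2+][S^2-]
Let s = moles of MnS that dissolve per litre. [Mn^2+] = s, [S^2-] = 0.0087 + s ≈ 0.0087 (since S^2- from Na2S dominates).
Ksp ≈ s × 0.0087
s = 2.1 × 10^-12 M
Check: s = 2.1 × 10^-12 ≪ 0.0087, so the approximation is valid.

s = 2.1e-12 M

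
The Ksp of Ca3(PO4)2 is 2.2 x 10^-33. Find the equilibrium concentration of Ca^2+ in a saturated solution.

Ca3(PO4)2(s) ⇌ 3 Ca^2+ + 2 PO4^3-
Ksp = [Ca^2+]^3[PO4^3-]^2
If s mol/L of Ca3(PO4)2 dissolves, [Ca^2+] = 3s and [PO4^3-] = 2s.
So Ksp = (3s)^3 × (2s)^2 = 108s^5
s = (2.2 x 10^-33 / 108)^(1/5) = 1.15 × 10^-7 M
[Ca^2+] = 3s = 3.5 x 10^-7 M

3.5 x 10^-7 M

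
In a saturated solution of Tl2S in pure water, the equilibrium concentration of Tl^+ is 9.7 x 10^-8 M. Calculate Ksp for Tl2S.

Tl2S(s) <=> 2 Tl^+ + S^2-
Stoichiometry gives [S^2-] = (1/2)[Tl^+] = 4.85 x 10^-8 M.
Ksp = [Tl^+]^2[S^2-]
Ksp = (9.7 × 10^-8)^2 × 4.85 × 10^-8 = 4.6 x 10^-22

Ksp = 4.6 × 10^-22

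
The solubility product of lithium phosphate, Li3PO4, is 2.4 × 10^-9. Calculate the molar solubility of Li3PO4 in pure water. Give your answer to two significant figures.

Li3PO4(s) <=> 3 Li^+ + PO4^3-
Ksp = [Li^+]^3[PO4^3-]
If s mol/L of Li3PO4 dissolves, [Li^+] = 3s and [PO4^3-] = s.
Substituting: Ksp = (3s)^3s = 27s^4
Solving, s = (2.4 × 10^-9/27)^(1/4) = 3.1 x 10^-3 M

3.1 x 10^-3 M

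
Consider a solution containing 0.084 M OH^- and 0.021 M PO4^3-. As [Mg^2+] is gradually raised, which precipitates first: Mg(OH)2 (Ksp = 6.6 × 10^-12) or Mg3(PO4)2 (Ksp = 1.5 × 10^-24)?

Mg(OH)2

Each salt begins to precipitate when Q = Ksp, i.e. when [Mg^2+] reaches its threshold.
For Mg(OH)2: 6.6 × 10^-12 = (0.084)^2 × [Mg^2+]  ⇒  [Mg^2+] = 9.4 × 10^-10 M.
For Mg3(PO4)2: 1.5 × 10^-24 = (0.021)^2 × [Mg^2+]^3  ⇒  [Mg^2+] = 1.5 x 10^-7 M.
The salt with the lower threshold [Mg^2+] precipitates first: Mg(OH)2.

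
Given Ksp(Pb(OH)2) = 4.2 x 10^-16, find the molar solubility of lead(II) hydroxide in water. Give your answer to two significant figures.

Pb(OH)2(s) ⇌ Pb^2+ + 2 OH^-
Ksp = [Pb^2+][OH^-]^2
For each mole of Pb(OH)2 that dissolves: [Pb^2+] = s, [OH^-] = 2s.
Ksp = s(2s)^2 = 4s^3
s = (4.2 x 10^-16 / 4)^(1/3) = 4.7 x 10^-6 M

4.7 × 10^-6 M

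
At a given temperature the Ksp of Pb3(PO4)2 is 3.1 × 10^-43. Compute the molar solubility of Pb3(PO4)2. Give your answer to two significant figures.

Pb3(PO4)2(s) ⇌ 3 Pb^2+ + 2 PO4^3-
Ksp = [Pb^2+]^3[PO4^3-]^2
Let s = molar solubility. Then [Pb^2+] = 3s and [PO4^3-] = 2s.
So Ksp = (3s)^3 × (2s)^2 = 108s^5
s = (3.1 × 10^-43 / 108)^(1/5) = 1.2 x 10^-9 M

s ≈ 1.2 × 10^-9 M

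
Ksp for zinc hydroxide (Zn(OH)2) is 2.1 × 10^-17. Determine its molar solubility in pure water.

s = 1.7e-6 M

Zn(OH)2(s) ⇌ Zn^2+(aq) + 2 OH^-(aq)
Ksp = [Zn^2+][OH^-]^2
With molar solubility s: [Zn^2+] = s, [OH^-] = 2s.
So Ksp = s × (2s)^2 = 4s^3
s^3 = 2.1 × 10^-17 / 4, so s = 1.7 × 10^-6 M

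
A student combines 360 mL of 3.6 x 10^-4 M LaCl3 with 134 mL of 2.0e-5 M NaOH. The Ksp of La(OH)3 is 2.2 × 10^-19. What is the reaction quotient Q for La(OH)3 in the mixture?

Q ≈ 4.2 × 10^-20

Total volume = 360 + 134 = 494 mL.
[La^3+] = 3.6 x 10^-4 × (360/494) = 2.62 × 10^-4 M
[OH^-] = 2.0 × 10^-5 × (134/494) = 5.43 x 10^-6 M
La(OH)3(s) ⇌ La^3+(aq) + 3 OH^-(aq), so Q = [La^3+][OH^-]^3
Q = (2.62 × 10^-4)(5.43 × 10^-6)^3 = 4.2 x 10^-20
Q < Ksp, so no precipitate of La(OH)3 forms.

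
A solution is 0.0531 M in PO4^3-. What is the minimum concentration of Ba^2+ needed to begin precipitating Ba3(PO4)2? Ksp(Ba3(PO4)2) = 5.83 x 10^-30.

1.27 × 10^-9 M

Ba3(PO4)2(s) <=> 3 Ba^2+ + 2 PO4^3-
Ksp = [Ba^2+]^3[PO4^3-]^2
Precipitation begins when Q = Ksp. With [PO4^3-] = 0.0531 M:
5.83 x 10^-30 = (0.0531)^2 × [Ba^2+]^3
[Ba^2+] = (5.83 x 10^-30 / 2.820 x 10^-3)^(1/3) = 1.27 × 10^-9 M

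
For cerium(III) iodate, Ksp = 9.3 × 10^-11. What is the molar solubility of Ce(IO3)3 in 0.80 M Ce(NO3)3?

1.6 × 10^-4 M

Ce(IO3)3(s) <=> Ce^3+(aq) + 3 IO3^-(aq)
Ksp = [Ce^3+][IO3^-]^3
Let s = moles of Ce(IO3)3 that dissolve per litre. [Ce^3+] = 0.80 + s ≈ 0.80, [IO3^-] = 3s (common-ion effect: Ce^3+ is already 0.80 M).
Ksp ≈ 0.80 × (3s)^3
s = 1.6 × 10^-4 M
Check: s = 1.6 x 10^-4 ≪ 0.80, so the approximation is valid.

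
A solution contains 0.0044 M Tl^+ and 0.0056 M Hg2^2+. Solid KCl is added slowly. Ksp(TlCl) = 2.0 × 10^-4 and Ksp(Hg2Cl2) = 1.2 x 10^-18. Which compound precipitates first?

Precipitation of each salt starts when its ion product equals its Ksp.
For TlCl: 2.0 × 10^-4 = 0.0044 × [Cl^-]  ⇒  [Cl^-] = 4.5 x 10^-2 M.
For Hg2Cl2: 1.2 x 10^-18 = 0.0056 × [Cl^-]^2  ⇒  [Cl^-] = 1.5 × 10^-8 M.
The salt with the lower threshold [Cl^-] precipitates first: Hg2Cl2.

Hg2Cl2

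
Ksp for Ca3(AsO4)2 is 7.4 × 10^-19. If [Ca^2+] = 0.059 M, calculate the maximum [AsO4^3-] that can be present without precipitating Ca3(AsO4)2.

[AsO4^3-] ≈ 6.0 x 10^-8 M

Ca3(AsO4)2(s) ⇌ 3 Ca^2+(aq) + 2 AsO4^3-(aq)
Ksp = [Ca^2+]^3[AsO4^3-]^2
Precipitation begins when Q = Ksp. With [Ca^2+] = 0.059 M:
7.4 × 10^-19 = (0.059)^3 × [AsO4^3-]^2
[AsO4^3-] = (7.4 × 10^-19 / 2.05 × 10^-4)^(1/2) = 6.0 × 10^-8 M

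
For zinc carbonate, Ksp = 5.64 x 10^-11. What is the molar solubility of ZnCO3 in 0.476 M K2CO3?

1.18 × 10^-10 M

ZnCO3(s) ⇌ Zn^2+ + CO3^2-
Ksp = [Zn^2+][CO3^2-]
Let s = moles of ZnCO3 that dissolve per litre. [Zn^2+] = s, [CO3^2-] = 0.476 + s ≈ 0.476 (common-ion effect: CO3^2- is already 0.476 M).
Ksp ≈ s × 0.476
s = 1.18 × 10^-10 M
Check: s = 1.2 x 10^-10 ≪ 0.476, so the approximation is valid.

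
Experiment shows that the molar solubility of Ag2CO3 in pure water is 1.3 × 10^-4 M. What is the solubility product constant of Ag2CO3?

Ag2CO3(s) <=> 2 Ag^+ + CO3^2-
If s mol/L of Ag2CO3 dissolves, [Ag^+] = 2s and [CO3^2-] = s.
Ksp = [Ag^+]^2[CO3^2-]
So Ksp = (2s)^2 × s = 4s^3
Ksp = 4 × (1.3 x 10^-4)^3 = 8.8 × 10^-12

Ksp ≈ 8.8 × 10^-12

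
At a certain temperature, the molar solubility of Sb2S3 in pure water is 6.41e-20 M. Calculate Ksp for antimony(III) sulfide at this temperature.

Sb2S3(s) <=> 2 Sb^3+ + 3 S^2-
Let s = molar solubility. Then [Sb^3+] = 2s and [S^2-] = 3s.
Ksp = [Sb^3+]^2[S^2-]^3
So Ksp = (2s)^2 × (3s)^3 = 108s^5
With s = 6.41 × 10^-20: Ksp = 1.17 x 10^-94

1.17 x 10^-94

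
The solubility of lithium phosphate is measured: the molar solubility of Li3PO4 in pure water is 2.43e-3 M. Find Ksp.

Li3PO4(s) <=> 3 Li^+(aq) + PO4^3-(aq)
Let s = molar solubility. Then [Li^+] = 3s and [PO4^3-] = s.
Ksp = [Li^+]^3[PO4^3-]
So Ksp = (3s)^3 × s = 27s^4
Ksp = 27 × (2.43 × 10^-3)^4 = 9.41 × 10^-10

9.41e-10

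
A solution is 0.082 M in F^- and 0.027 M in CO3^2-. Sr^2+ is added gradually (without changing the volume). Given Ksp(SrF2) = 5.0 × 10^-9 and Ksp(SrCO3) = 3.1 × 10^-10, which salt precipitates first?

Each salt begins to precipitate when Q = Ksp, i.e. when [Sr^2+] reaches its threshold.
For SrF2: 5.0 × 10^-9 = (0.082)^2 × [Sr^2+]  ⇒  [Sr^2+] = 7.4 × 10^-7 M.
For SrCO3: 3.1 × 10^-10 = 0.027 × [Sr^2+]  ⇒  [Sr^2+] = 1.1 x 10^-8 M.
The salt with the lower threshold [Sr^2+] precipitates first: SrCO3.

SrCO3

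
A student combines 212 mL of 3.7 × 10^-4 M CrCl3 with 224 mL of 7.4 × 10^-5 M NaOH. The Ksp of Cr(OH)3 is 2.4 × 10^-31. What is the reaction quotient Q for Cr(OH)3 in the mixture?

Q ≈ 9.9e-18

Total volume = 212 + 224 = 436 mL.
[Cr^3+] = 3.7 x 10^-4 × (212/436) = 1.80 × 10^-4 M
[OH^-] = 7.4 x 10^-5 × (224/436) = 3.80 × 10^-5 M
Cr(OH)3(s) <=> Cr^3+ + 3 OH^-, so Q = [Cr^3+][OH^-]^3
Q = (1.80 x 10^-4)(3.80 × 10^-5)^3 = 9.9 x 10^-18
Q > Ksp, so Cr(OH)3 will precipitate.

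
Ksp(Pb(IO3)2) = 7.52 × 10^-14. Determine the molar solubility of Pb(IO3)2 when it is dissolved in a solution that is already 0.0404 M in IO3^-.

Pb(IO3)2(s) ⇌ Pb^2+(aq) + 2 IO3^-(aq)
Ksp = [Pb^2+][IO3^-]^2
Let s = moles of Pb(IO3)2 that dissolve per litre. [Pb^2+] = s, [IO3^-] = 0.0404 + 2s ≈ 0.0404 (Ksp is small, so little additional dissolves).
Ksp ≈ s × (0.0404)^2
s = 4.61 × 10^-11 M
Check: 2s = 9.2 × 10^-11 ≪ 0.0404, so the approximation is valid.

s ≈ 4.61 × 10^-11 M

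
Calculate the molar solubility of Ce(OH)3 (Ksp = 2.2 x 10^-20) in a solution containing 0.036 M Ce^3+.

Ce(OH)3(s) ⇌ Ce^3+(aq) + 3 OH^-(aq)
Ksp = [Ce^3+][OH^-]^3
Let s be the molar solubility in this solution. [Ce^3+] = 0.036 + s ≈ 0.036, [OH^-] = 3s (Ksp is small, so little additional dissolves).
Ksp ≈ 0.036 × (3s)^3
s = 2.8 × 10^-7 M
Check: s = 2.8 × 10^-7 ≪ 0.036, so the approximation is valid.

s = 2.8e-7 M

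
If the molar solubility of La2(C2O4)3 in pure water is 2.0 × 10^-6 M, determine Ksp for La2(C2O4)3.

La2(C2O4)3(s) ⇌ 2 La^3+(aq) + 3 C2O4^2-(aq)
Let s = molar solubility. Then [La^3+] = 2s and [C2O4^2-] = 3s.
Ksp = [La^3+]^2[C2O4^2-]^3
Ksp = (2s)^2(3s)^3 = 108s^5
With s = 2.0 × 10^-6: Ksp = 3.5 × 10^-27

Ksp ≈ 3.5 × 10^-27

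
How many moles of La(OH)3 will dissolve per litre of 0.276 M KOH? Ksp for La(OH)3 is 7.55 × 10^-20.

s = 3.59 × 10^-18 M

La(OH)3(s) ⇌ La^3+(aq) + 3 OH^-(aq)
Ksp = [La^3+][OH^-]^3
If s mol/L dissolves here, [La^3+] = s, [OH^-] = 0.276 + 3s ≈ 0.276 (since OH^- from KOH dominates).
Ksp ≈ s × (0.276)^3
s = 3.59 × 10^-18 M
Check: 3s = 1.1 × 10^-17 ≪ 0.276, so the approximation is valid.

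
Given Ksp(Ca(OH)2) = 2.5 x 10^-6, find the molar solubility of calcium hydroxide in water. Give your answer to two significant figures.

s ≈ 8.5e-3 M

Ca(OH)2(s) ⇌ Ca^2+ + 2 OH^-
Ksp = [Ca^2+][OH^-]^2
For each mole of Ca(OH)2 that dissolves: [Ca^2+] = s, [OH^-] = 2s.
Ksp = s(2s)^2 = 4s^3
s^3 = 2.5 x 10^-6 / 4, so s = 8.5 x 10^-3 M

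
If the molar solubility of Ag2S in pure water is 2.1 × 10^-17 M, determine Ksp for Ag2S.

Ag2S(s) ⇌ 2 Ag^+(aq) + S^2-(aq)
With molar solubility s: [Ag^+] = 2s, [S^2-] = s.
Ksp = [Ag^+]^2[S^2-]
Ksp = (2s)^2s = 4s^3
With s = 2.1 × 10^-17: Ksp = 3.7 × 10^-50

3.7 x 10^-50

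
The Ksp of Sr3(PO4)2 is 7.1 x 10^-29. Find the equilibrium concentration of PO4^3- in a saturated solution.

Sr3(PO4)2(s) ⇌ 3 Sr^2+(aq) + 2 PO4^3-(aq)
Ksp = [Sr^2+]^3[PO4^3-]^2
With molar solubility s: [Sr^2+] = 3s, [PO4^3-] = 2s.
Substituting: Ksp = (3s)^3(2s)^2 = 108s^5
s = (7.1 x 10^-29 / 108)^(1/5) = 9.20 × 10^-7 M
[PO4^3-] = 2s = 1.8 × 10^-6 M

[PO4^3-] = 1.8 × 10^-6 M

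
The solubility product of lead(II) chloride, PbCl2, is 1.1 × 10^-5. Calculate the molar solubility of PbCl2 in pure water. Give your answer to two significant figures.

s ≈ 0.014 M

PbCl2(s) ⇌ Pb^2+ + 2 Cl^-
Ksp = [Pb^2+][Cl^-]^2
Let s = molar solubility. Then [Pb^2+] = s and [Cl^-] = 2s.
Ksp = s(2s)^2 = 4s^3
s = (1.1 × 10^-5 / 4)^(1/3) = 1.4 × 10^-2 M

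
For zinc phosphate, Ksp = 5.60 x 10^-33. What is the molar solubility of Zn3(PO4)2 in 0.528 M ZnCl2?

Zn3(PO4)2(s) ⇌ 3 Zn^2+(aq) + 2 PO4^3-(aq)
Ksp = [Zn^2+]^3[PO4^3-]^2
Let s be the molar solubility in this solution. [Zn^2+] = 0.528 + 3s ≈ 0.528, [PO4^3-] = 2s (Ksp is small, so little additional dissolves).
Ksp ≈ (0.528)^3 × (2s)^2
s = 9.75 × 10^-17 M
Check: 3s = 2.9 × 10^-16 ≪ 0.528, so the approximation is valid.

s = 9.75e-17 M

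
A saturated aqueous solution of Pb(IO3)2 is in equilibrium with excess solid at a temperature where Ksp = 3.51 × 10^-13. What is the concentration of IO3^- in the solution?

[IO3^-] = 8.89e-5 M

Pb(IO3)2(s) <=> Pb^2+ + 2 IO3^-
Ksp = [Pb^2+][IO3^-]^2
With molar solubility s: [Pb^2+] = s, [IO3^-] = 2s.
So Ksp = s × (2s)^2 = 4s^3
Solving, s = (3.51 × 10^-13/4)^(1/3) = 4.444 × 10^-5 M
[IO3^-] = 2s = 8.89 x 10^-5 M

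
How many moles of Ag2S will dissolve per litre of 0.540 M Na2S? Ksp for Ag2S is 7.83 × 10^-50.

Ag2S(s) ⇌ 2 Ag^+ + S^2-
Ksp = [Ag^+]^2[S^2-]
Let s be the molar solubility in this solution. [Ag^+] = 2s, [S^2-] = 0.540 + s ≈ 0.540 (common-ion effect: S^2- is already 0.540 M).
Ksp ≈ (2s)^2 × 0.540
s = 1.90 × 10^-25 M
Check: s = 1.9 × 10^-25 ≪ 0.540, so the approximation is valid.

1.90 x 10^-25 M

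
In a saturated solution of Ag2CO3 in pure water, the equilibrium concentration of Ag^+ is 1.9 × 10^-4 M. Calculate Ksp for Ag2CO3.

Ksp = 3.4e-12

Ag2CO3(s) <=> 2 Ag^+(aq) + CO3^2-(aq)
Stoichiometry gives [CO3^2-] = (1/2)[Ag^+] = 9.50 × 10^-5 M.
Ksp = [Ag^+]^2[CO3^2-]
Ksp = (1.9 × 10^-4)^2 × 9.50 × 10^-5 = 3.4 x 10^-12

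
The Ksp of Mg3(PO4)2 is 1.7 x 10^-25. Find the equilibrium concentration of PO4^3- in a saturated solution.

[PO4^3-] ≈ 8.7 × 10^-6 M

Mg3(PO4)2(s) ⇌ 3 Mg^2+(aq) + 2 PO4^3-(aq)
Ksp = [Mg^2+]^3[PO4^3-]^2
If s mol/L of Mg3(PO4)2 dissolves, [Mg^2+] = 3s and [PO4^3-] = 2s.
So Ksp = (3s)^3 × (2s)^2 = 108s^5
s = (1.7 x 10^-25 / 108)^(1/5) = 4.36 × 10^-6 M
[PO4^3-] = 2s = 8.7 x 10^-6 M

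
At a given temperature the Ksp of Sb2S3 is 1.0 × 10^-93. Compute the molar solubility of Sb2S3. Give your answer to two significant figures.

Sb2S3(s) ⇌ 2 Sb^3+ + 3 S^2-
Ksp = [Sb^3+]^2[S^2-]^3
If s mol/L of Sb2S3 dissolves, [Sb^3+] = 2s and [S^2-] = 3s.
Ksp = (2s)^2(3s)^3 = 108s^5
s = (1.0 × 10^-93 / 108)^(1/5) = 9.8 × 10^-20 M

s ≈ 9.8 × 10^-20 M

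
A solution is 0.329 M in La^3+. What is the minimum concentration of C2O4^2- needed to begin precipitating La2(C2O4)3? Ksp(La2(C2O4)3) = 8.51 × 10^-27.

4.28e-9 M

La2(C2O4)3(s) ⇌ 2 La^3+ + 3 C2O4^2-
Ksp = [La^3+]^2[C2O4^2-]^3
Precipitation begins when Q = Ksp. With [La^3+] = 0.329 M:
8.51 × 10^-27 = (0.329)^2 × [C2O4^2-]^3
[C2O4^2-] = (8.51 × 10^-27 / 1.082 × 10^-1)^(1/3) = 4.28 × 10^-9 M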